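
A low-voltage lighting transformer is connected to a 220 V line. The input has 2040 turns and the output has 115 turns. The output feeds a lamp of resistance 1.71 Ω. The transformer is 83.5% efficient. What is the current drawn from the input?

I_in ≈ 0.490 A

V_out = 220 × 115/2040 = 12.402 V.
I_out = V_out/R = 12.402/1.71 = 7.2526 A.
P_out = V_out I_out = 12.402 × 7.2526 = 89.947 W.
P_in = P_out/η = 89.947/0.835 = 107.72 W.
I_in = P_in/V_in = 107.72/220 = 0.490 A.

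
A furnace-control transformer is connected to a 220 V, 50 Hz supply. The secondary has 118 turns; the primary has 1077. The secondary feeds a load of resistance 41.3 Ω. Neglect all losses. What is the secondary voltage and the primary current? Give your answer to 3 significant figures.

V_s = V_p × N_s/N_p = 220 × 118/1077 = 24.104 V.
I_s = V_s/R = 24.104/41.3 = 0.58363 A.
I_p = I_s × N_s/N_p = 0.58363 × 118/1077 = 0.0639 A.

V_s ≈ 24.1 V, I_p ≈ 0.0639 A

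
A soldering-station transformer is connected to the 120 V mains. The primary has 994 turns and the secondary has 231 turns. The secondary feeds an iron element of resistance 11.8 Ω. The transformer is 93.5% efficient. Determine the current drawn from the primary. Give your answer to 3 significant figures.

I_p ≈ 0.587 A

V_s = 120 × 231/994 = 27.887 V.
I_s = V_s/R = 27.887/11.8 = 2.3633 A.
P_out = V_s I_s = 27.887 × 2.3633 = 65.907 W.
P_in = P_out/η = 65.907/0.935 = 70.489 W.
I_p = P_in/V_p = 70.489/120 = 0.587 A.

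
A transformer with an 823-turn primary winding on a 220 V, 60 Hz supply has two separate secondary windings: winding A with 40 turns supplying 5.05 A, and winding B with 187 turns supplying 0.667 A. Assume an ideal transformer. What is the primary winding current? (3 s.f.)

V_A = 220 × 40/823 = 10.693 V; V_B = 220 × 187/823 = 49.988 V.
P_out = V_A I_A + V_B I_B = 10.693×5.05 + 49.988×0.667 = 53.998 + 33.342 = 87.339 W.
Ideal ⇒ P_in = P_out, so I_p = P_out/V_p = 87.339/220 = 0.397 A.

I_p ≈ 0.397 A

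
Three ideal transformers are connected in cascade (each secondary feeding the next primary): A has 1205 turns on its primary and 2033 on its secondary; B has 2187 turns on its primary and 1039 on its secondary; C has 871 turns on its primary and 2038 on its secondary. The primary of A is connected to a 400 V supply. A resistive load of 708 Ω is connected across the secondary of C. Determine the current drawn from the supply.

I_supply ≈ 1.99 A

After A: V = 400.00 × 2033/1205 = 674.85 V.
After B: V = 674.85 × 1039/2187 = 320.61 V.
After C: V = 320.61 × 2038/871 = 750.18 V.
I_load = 750.18/708 = 1.0596 A, so P_out = 750.18 × 1.0596 = 794.86 W.
All ideal ⇒ P_in = P_out, so I_supply = 794.86/400 = 1.99 A.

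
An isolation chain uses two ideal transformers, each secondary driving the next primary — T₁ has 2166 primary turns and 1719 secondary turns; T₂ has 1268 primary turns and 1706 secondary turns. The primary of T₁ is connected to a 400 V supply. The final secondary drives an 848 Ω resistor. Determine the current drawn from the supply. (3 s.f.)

I_supply ≈ 0.538 A

Secondary of T₁: V = 400.00 × 1719/2166 = 317.45 V.
Secondary of T₂: V = 317.45 × 1706/1268 = 427.11 V.
I_load = 427.11/848 = 0.50366 A, so P_out = 427.11 × 0.50366 = 215.12 W.
All ideal ⇒ P_in = P_out, so I_supply = 215.12/400 = 0.538 A.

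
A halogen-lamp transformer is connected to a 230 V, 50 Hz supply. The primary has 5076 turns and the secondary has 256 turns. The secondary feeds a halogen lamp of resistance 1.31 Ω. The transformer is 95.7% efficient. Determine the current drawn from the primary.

V_s = 230 × 256/5076 = 11.600 V.
I_s = V_s/R = 11.600/1.31 = 8.8547 A.
P_out = V_s I_s = 11.600 × 8.8547 = 102.71 W.
P_in = P_out/η = 102.71/0.957 = 107.33 W.
I_p = P_in/V_p = 107.33/230 = 0.467 A.

I_p ≈ 0.467 A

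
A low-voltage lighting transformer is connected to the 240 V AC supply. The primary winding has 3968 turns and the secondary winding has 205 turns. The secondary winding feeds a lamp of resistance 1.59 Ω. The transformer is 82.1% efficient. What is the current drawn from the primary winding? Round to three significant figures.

I_p ≈ 0.491 A

V_s = 240 × 205/3968 = 12.399 V.
I_s = V_s/R = 12.399/1.59 = 7.7982 A.
P_out = V_s I_s = 12.399 × 7.7982 = 96.692 W.
P_in = P_out/η = 96.692/0.821 = 117.77 W.
I_p = P_in/V_p = 117.77/240 = 0.491 A.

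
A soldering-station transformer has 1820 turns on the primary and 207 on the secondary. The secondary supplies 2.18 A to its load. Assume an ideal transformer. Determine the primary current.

I_p ≈ 0.248 A

For an ideal transformer I_p/I_s = N_s/N_p, so I_p = 2.18 × 207/1820 = 0.248 A.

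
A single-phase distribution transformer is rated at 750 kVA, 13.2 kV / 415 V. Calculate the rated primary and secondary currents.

I_p ≈ 56.8 A, I_s ≈ 1810 A

I_p = S/V_p = 750000/13200 = 56.8 A.
I_s = S/V_s = 750000/415 = 1810 A.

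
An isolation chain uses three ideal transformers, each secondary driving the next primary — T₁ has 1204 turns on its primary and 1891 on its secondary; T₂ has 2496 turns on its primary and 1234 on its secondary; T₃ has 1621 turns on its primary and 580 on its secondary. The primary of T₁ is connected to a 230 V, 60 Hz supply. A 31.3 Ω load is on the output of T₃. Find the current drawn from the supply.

Secondary of T₁: V = 230.00 × 1891/1204 = 361.24 V.
Secondary of T₂: V = 361.24 × 1234/2496 = 178.59 V.
Secondary of T₃: V = 178.59 × 580/1621 = 63.901 V.
I_load = 63.901/31.3 = 2.0416 A, so P_out = 63.901 × 2.0416 = 130.46 W.
All ideal ⇒ P_in = P_out, so I_supply = 130.46/230 = 0.567 A.

I_supply ≈ 0.567 A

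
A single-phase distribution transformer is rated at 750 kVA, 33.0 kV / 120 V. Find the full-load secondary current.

I_s ≈ 6250 A

I_s = S/V_s = 750000/120 = 6250 A.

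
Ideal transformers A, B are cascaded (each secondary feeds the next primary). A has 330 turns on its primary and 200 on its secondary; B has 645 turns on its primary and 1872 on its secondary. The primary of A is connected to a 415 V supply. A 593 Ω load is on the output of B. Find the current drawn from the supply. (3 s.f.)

I_supply ≈ 2.17 A

After A: V = 415.00 × 200/330 = 251.52 V.
After B: V = 251.52 × 1872/645 = 729.98 V.
I_load = 729.98/593 = 1.2310 A, so P_out = 729.98 × 1.2310 = 898.60 W.
All ideal ⇒ P_in = P_out, so I_supply = 898.60/415 = 2.17 A.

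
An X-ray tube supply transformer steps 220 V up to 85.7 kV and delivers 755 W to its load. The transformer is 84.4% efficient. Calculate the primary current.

P_in = P_out/η = 755/0.844 = 894.55 W.
I_p = P_in/V_p = 894.55/220 = 4.07 A.

I_p ≈ 4.07 A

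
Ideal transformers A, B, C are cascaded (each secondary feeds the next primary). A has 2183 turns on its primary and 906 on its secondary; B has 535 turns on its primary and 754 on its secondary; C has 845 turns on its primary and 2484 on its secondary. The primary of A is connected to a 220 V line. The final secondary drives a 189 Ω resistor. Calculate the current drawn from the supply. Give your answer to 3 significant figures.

After A: V = 220.00 × 906/2183 = 91.306 V.
After B: V = 91.306 × 754/535 = 128.68 V.
After C: V = 128.68 × 2484/845 = 378.28 V.
I_load = 378.28/189 = 2.0015 A, so P_out = 378.28 × 2.0015 = 757.11 W.
All ideal ⇒ P_in = P_out, so I_supply = 757.11/220 = 3.44 A.

I_supply ≈ 3.44 A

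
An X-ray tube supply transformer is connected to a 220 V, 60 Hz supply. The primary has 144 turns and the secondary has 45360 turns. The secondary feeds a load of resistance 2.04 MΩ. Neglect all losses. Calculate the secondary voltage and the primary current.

V_s ≈ 69300 V, I_p ≈ 10.7 A

V_s = V_p × N_s/N_p = 220 × 45360/144 = 69300 V.
I_s = V_s/R = 69300/(2.04×10^6) = 0.033971 A.
I_p = I_s × N_s/N_p = 0.033971 × 45360/144 = 10.7 A.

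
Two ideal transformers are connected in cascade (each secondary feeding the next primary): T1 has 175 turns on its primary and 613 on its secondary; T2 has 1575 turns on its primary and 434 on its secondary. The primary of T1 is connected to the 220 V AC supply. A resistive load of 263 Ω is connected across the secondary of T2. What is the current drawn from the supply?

I_supply ≈ 0.779 A

After T1: V = 220.00 × 613/175 = 770.63 V.
After T2: V = 770.63 × 434/1575 = 212.35 V.
I_load = 212.35/263 = 0.80742 A, so P_out = 212.35 × 0.80742 = 171.46 W.
All ideal ⇒ P_in = P_out, so I_supply = 171.46/220 = 0.779 A.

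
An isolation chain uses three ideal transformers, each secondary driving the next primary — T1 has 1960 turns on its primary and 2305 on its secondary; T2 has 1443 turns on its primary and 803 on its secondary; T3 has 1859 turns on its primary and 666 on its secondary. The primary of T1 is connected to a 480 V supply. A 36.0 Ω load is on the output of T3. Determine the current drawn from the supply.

I_supply ≈ 0.733 A

Secondary of T1: V = 480.00 × 2305/1960 = 564.49 V.
Secondary of T2: V = 564.49 × 803/1443 = 314.13 V.
Secondary of T3: V = 314.13 × 666/1859 = 112.54 V.
I_load = 112.54/36.0 = 3.1261 A, so P_out = 112.54 × 3.1261 = 351.80 W.
All ideal ⇒ P_in = P_out, so I_supply = 351.80/480 = 0.733 A.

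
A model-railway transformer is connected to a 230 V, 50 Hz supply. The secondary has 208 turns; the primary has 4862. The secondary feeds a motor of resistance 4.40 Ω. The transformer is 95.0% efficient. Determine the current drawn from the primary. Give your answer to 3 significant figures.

V_s = 230 × 208/4862 = 9.8396 V.
I_s = V_s/R = 9.8396/4.40 = 2.2363 A.
P_out = V_s I_s = 9.8396 × 2.2363 = 22.004 W.
P_in = P_out/η = 22.004/0.950 = 23.162 W.
I_p = P_in/V_p = 23.162/230 = 0.101 A.

I_p ≈ 0.101 A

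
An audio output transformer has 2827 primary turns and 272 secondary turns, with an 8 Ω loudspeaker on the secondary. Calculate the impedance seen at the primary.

Z_p = (N_p/N_s)² × Z_s = (2827/272)² × 8 = 864 Ω.

Z_p ≈ 864 Ω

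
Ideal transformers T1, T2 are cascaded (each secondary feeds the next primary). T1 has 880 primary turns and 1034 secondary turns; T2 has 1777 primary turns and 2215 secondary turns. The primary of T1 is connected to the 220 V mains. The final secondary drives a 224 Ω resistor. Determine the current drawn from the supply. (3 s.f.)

I_supply ≈ 2.11 A

Secondary of T1: V = 220.00 × 1034/880 = 258.50 V.
Secondary of T2: V = 258.50 × 2215/1777 = 322.22 V.
I_load = 322.22/224 = 1.4385 A, so P_out = 322.22 × 1.4385 = 463.50 W.
All ideal ⇒ P_in = P_out, so I_supply = 463.50/220 = 2.11 A.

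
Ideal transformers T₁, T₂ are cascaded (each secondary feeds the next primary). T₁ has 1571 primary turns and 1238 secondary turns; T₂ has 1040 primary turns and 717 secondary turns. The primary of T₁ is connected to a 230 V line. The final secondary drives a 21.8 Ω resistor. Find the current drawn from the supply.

I_supply ≈ 3.11 A

Secondary of T₁: V = 230.00 × 1238/1571 = 181.25 V.
Secondary of T₂: V = 181.25 × 717/1040 = 124.96 V.
I_load = 124.96/21.8 = 5.7319 A, so P_out = 124.96 × 5.7319 = 716.24 W.
All ideal ⇒ P_in = P_out, so I_supply = 716.24/230 = 3.11 A.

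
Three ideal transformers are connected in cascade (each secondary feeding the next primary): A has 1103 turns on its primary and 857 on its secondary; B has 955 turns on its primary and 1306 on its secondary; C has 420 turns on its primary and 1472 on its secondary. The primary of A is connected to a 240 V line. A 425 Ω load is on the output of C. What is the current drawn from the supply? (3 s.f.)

Secondary of A: V = 240.00 × 857/1103 = 186.47 V.
Secondary of B: V = 186.47 × 1306/955 = 255.01 V.
Secondary of C: V = 255.01 × 1472/420 = 893.75 V.
I_load = 893.75/425 = 2.1029 A, so P_out = 893.75 × 2.1029 = 1879.5 W.
All ideal ⇒ P_in = P_out, so I_supply = 1879.5/240 = 7.83 A.

I_supply ≈ 7.83 A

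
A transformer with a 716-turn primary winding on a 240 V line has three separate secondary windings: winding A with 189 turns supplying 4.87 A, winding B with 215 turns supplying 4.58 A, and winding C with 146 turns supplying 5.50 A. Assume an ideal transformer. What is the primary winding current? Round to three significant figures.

I_p ≈ 3.78 A

V_A = 240 × 189/716 = 63.352 V; V_B = 240 × 215/716 = 72.067 V; V_C = 240 × 146/716 = 48.939 V.
P_out = V_A I_A + V_B I_B + V_C I_C = 63.352×4.87 + 72.067×4.58 + 48.939×5.50 = 308.52 + 330.07 + 269.16 = 907.75 W.
Ideal ⇒ P_in = P_out, so I_p = P_out/V_p = 907.75/240 = 3.78 A.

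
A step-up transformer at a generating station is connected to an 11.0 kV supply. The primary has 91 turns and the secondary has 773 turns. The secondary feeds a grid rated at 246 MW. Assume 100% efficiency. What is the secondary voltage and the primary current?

V_s = V_p × N_s/N_p = 11000 × 773/91 = 93440 V.
I_s = P/V_s = 2.46×10^8/93440 = 2632.7 A.
I_p = I_s × N_s/N_p = 2632.7 × 773/91 = 22400 A.

V_s ≈ 93400 V, I_p ≈ 22400 A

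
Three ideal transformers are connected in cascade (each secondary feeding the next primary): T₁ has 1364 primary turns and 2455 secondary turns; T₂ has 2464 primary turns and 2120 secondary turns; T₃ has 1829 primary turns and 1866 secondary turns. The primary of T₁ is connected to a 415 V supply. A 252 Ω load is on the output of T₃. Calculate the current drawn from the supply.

After T₁: V = 415.00 × 2455/1364 = 746.94 V.
After T₂: V = 746.94 × 2120/2464 = 642.66 V.
After T₃: V = 642.66 × 1866/1829 = 655.66 V.
I_load = 655.66/252 = 2.6018 A, so P_out = 655.66 × 2.6018 = 1705.9 W.
All ideal ⇒ P_in = P_out, so I_supply = 1705.9/415 = 4.11 A.

I_supply ≈ 4.11 A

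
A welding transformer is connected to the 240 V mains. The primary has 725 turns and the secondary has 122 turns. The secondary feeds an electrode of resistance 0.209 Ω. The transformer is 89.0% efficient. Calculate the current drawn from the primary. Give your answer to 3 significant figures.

V_s = 240 × 122/725 = 40.386 V.
I_s = V_s/R = 40.386/0.209 = 193.24 A.
P_out = V_s I_s = 40.386 × 193.24 = 7804.0 W.
P_in = P_out/η = 7804.0/0.890 = 8768.6 W.
I_p = P_in/V_p = 8768.6/240 = 36.5 A.

I_p ≈ 36.5 A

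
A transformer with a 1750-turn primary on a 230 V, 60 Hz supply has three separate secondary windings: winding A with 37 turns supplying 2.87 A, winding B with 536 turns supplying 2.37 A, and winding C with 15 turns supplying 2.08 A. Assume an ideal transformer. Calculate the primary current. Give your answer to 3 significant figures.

I_p ≈ 0.804 A

V_A = 230 × 37/1750 = 4.8629 V; V_B = 230 × 536/1750 = 70.446 V; V_C = 230 × 15/1750 = 1.9714 V.
P_out = V_A I_A + V_B I_B + V_C I_C = 4.8629×2.87 + 70.446×2.37 + 1.9714×2.08 = 13.956 + 166.96 + 4.1006 = 185.01 W.
Ideal ⇒ P_in = P_out, so I_p = P_out/V_p = 185.01/230 = 0.804 A.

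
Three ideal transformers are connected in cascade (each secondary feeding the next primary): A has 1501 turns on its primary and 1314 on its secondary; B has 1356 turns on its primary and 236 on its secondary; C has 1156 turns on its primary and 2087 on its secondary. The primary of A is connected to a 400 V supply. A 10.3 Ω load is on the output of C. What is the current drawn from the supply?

I_supply ≈ 2.94 A

After A: V = 400.00 × 1314/1501 = 350.17 V.
After B: V = 350.17 × 236/1356 = 60.943 V.
After C: V = 60.943 × 2087/1156 = 110.03 V.
I_load = 110.03/10.3 = 10.682 A, so P_out = 110.03 × 10.682 = 1175.3 W.
All ideal ⇒ P_in = P_out, so I_supply = 1175.3/400 = 2.94 A.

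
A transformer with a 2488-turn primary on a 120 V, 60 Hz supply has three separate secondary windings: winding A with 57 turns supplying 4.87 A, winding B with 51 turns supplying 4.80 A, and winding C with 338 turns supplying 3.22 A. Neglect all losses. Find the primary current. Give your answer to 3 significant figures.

I_p ≈ 0.647 A

V_A = 120 × 57/2488 = 2.7492 V; V_B = 120 × 51/2488 = 2.4598 V; V_C = 120 × 338/2488 = 16.302 V.
P_out = V_A I_A + V_B I_B + V_C I_C = 2.7492×4.87 + 2.4598×4.80 + 16.302×3.22 = 13.389 + 11.807 + 52.493 = 77.689 W.
Ideal ⇒ P_in = P_out, so I_p = P_out/V_p = 77.689/120 = 0.647 A.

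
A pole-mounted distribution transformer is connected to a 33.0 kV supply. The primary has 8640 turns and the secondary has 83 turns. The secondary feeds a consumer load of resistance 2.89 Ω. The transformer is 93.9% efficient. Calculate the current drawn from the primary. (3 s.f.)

I_p ≈ 1.12 A

V_s = 33000 × 83/8640 = 317.01 V.
I_s = V_s/R = 317.01/2.89 = 109.69 A.
P_out = V_s I_s = 317.01 × 109.69 = 34774 W.
P_in = P_out/η = 34774/0.939 = 37033 W.
I_p = P_in/V_p = 37033/33000 = 1.12 A.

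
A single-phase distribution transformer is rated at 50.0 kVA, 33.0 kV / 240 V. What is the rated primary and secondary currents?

I_p ≈ 1.52 A, I_s ≈ 208 A

I_p = S/V_p = 50000/33000 = 1.52 A.
I_s = S/V_s = 50000/240 = 208 A.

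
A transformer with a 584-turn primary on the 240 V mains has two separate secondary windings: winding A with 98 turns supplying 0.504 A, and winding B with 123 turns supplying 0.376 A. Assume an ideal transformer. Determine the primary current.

I_p ≈ 0.164 A

V_A = 240 × 98/584 = 40.274 V; V_B = 240 × 123/584 = 50.548 V.
P_out = V_A I_A + V_B I_B = 40.274×0.504 + 50.548×0.376 = 20.298 + 19.006 = 39.304 W.
Ideal ⇒ P_in = P_out, so I_p = P_out/V_p = 39.304/240 = 0.164 A.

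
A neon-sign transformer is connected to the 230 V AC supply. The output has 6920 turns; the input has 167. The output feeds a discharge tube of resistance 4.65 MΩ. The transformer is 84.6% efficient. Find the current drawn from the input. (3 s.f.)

I_in ≈ 0.100 A

V_out = 230 × 6920/167 = 9530.5 V.
I_out = V_out/R = 9530.5/(4.65×10^6) = 0.0020496 A.
P_out = V_out I_out = 9530.5 × 0.0020496 = 19.534 W.
P_in = P_out/η = 19.534/0.846 = 23.089 W.
I_in = P_in/V_in = 23.089/230 = 0.100 A.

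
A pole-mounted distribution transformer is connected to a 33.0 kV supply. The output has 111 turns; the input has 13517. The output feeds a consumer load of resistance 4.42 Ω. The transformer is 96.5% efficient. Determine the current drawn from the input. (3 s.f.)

V_out = 33000 × 111/13517 = 270.99 V.
I_out = V_out/R = 270.99/4.42 = 61.310 A.
P_out = V_out I_out = 270.99 × 61.310 = 16615 W.
P_in = P_out/η = 16615/0.965 = 17217 W.
I_in = P_in/V_in = 17217/33000 = 0.522 A.

I_in ≈ 0.522 A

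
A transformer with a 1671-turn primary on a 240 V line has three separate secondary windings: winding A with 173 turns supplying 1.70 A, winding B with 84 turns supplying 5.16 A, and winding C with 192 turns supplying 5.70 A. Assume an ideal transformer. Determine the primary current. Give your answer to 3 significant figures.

V_A = 240 × 173/1671 = 24.847 V; V_B = 240 × 84/1671 = 12.065 V; V_C = 240 × 192/1671 = 27.576 V.
P_out = V_A I_A + V_B I_B + V_C I_C = 24.847×1.70 + 12.065×5.16 + 27.576×5.70 = 42.241 + 62.254 + 157.18 = 261.68 W.
Ideal ⇒ P_in = P_out, so I_p = P_out/V_p = 261.68/240 = 1.09 A.

I_p ≈ 1.09 A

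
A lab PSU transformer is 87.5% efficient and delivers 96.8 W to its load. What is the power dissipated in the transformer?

P_loss ≈ 13.8 W

P_in = P_out/η = 96.8/0.875 = 110.629 W.
P_loss = P_in − P_out = 110.629 − 96.8 = 13.8 W.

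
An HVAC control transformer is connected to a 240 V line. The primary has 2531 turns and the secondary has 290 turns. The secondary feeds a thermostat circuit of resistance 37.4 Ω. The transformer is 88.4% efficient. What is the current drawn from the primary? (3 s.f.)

I_p ≈ 0.0953 A

V_s = 240 × 290/2531 = 27.499 V.
I_s = V_s/R = 27.499/37.4 = 0.73527 A.
P_out = V_s I_s = 27.499 × 0.73527 = 20.219 W.
P_in = P_out/η = 20.219/0.884 = 22.872 W.
I_p = P_in/V_p = 22.872/240 = 0.0953 A.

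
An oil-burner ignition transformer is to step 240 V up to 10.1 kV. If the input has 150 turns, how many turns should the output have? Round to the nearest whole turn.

N_out/N_in = V_out/V_in, so N_out = 150 × 10100/240 = 6312.5 ≈ 6312 turns.

N_out = 6312 turns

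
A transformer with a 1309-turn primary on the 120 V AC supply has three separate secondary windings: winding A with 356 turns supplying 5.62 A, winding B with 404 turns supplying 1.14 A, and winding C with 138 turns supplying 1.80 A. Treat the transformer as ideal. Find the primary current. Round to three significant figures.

I_p ≈ 2.07 A

V_A = 120 × 356/1309 = 32.636 V; V_B = 120 × 404/1309 = 37.036 V; V_C = 120 × 138/1309 = 12.651 V.
P_out = V_A I_A + V_B I_B + V_C I_C = 32.636×5.62 + 37.036×1.14 + 12.651×1.80 = 183.41 + 42.221 + 22.772 = 248.40 W.
Ideal ⇒ P_in = P_out, so I_p = P_out/V_p = 248.40/120 = 2.07 A.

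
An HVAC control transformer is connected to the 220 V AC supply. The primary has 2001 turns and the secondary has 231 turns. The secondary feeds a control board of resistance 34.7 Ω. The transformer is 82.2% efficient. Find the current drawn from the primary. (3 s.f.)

I_p ≈ 0.103 A

V_s = 220 × 231/2001 = 25.397 V.
I_s = V_s/R = 25.397/34.7 = 0.73191 A.
P_out = V_s I_s = 25.397 × 0.73191 = 18.589 W.
P_in = P_out/η = 18.589/0.822 = 22.614 W.
I_p = P_in/V_p = 22.614/220 = 0.103 A.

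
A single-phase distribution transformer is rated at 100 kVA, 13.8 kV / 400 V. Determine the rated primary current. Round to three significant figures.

I_p ≈ 7.25 A

I_p = S/V_p = 100000/13800 = 7.25 A.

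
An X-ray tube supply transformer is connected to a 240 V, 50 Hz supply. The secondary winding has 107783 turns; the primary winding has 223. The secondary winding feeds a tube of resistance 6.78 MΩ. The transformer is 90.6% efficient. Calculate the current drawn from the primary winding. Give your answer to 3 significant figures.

I_p ≈ 9.13 A

V_s = 240 × 107783/223 = 116000 V.
I_s = V_s/R = 116000/(6.78×10^6) = 0.017109 A.
P_out = V_s I_s = 116000 × 0.017109 = 1984.6 W.
P_in = P_out/η = 1984.6/0.906 = 2190.6 W.
I_p = P_in/V_p = 2190.6/240 = 9.13 A.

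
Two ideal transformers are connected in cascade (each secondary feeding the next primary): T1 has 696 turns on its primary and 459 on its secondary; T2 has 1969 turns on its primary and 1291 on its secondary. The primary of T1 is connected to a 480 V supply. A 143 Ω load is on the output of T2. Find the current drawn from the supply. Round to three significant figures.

I_supply ≈ 0.628 A

Secondary of T1: V = 480.00 × 459/696 = 316.55 V.
Secondary of T2: V = 316.55 × 1291/1969 = 207.55 V.
I_load = 207.55/143 = 1.4514 A, so P_out = 207.55 × 1.4514 = 301.24 W.
All ideal ⇒ P_in = P_out, so I_supply = 301.24/480 = 0.628 A.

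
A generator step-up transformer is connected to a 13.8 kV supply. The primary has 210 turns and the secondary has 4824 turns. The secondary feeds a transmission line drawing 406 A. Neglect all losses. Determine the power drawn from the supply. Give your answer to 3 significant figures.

I_p = I_s × N_s/N_p = 406 × 4824/210 = 9326.4 A.
P = V_p I_p = 13800 × 9326.4 = 1.29×10^8 W.

P ≈ 1.29×10^8 W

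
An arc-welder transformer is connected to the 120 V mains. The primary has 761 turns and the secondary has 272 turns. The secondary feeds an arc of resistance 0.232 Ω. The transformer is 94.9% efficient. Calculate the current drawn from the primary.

V_s = 120 × 272/761 = 42.891 V.
I_s = V_s/R = 42.891/0.232 = 184.87 A.
P_out = V_s I_s = 42.891 × 184.87 = 7929.4 W.
P_in = P_out/η = 7929.4/0.949 = 8355.6 W.
I_p = P_in/V_p = 8355.6/120 = 69.6 A.

I_p ≈ 69.6 A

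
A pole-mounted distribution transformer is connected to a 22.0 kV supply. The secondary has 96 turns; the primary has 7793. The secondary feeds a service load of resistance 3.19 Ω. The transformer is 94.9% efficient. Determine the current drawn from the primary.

V_s = 22000 × 96/7793 = 271.01 V.
I_s = V_s/R = 271.01/3.19 = 84.957 A.
P_out = V_s I_s = 271.01 × 84.957 = 23024 W.
P_in = P_out/η = 23024/0.949 = 24262 W.
I_p = P_in/V_p = 24262/22000 = 1.10 A.

I_p ≈ 1.10 A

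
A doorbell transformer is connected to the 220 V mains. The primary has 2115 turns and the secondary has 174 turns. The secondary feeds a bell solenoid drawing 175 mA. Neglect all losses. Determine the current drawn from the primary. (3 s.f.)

For an ideal transformer I_p N_p = I_s N_s, so I_p = 0.175 × 174/2115 = 0.0144 A.

I_p ≈ 0.0144 A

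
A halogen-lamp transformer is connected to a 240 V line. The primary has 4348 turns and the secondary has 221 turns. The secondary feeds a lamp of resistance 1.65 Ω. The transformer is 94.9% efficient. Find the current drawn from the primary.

V_s = 240 × 221/4348 = 12.199 V.
I_s = V_s/R = 12.199/1.65 = 7.3932 A.
P_out = V_s I_s = 12.199 × 7.3932 = 90.187 W.
P_in = P_out/η = 90.187/0.949 = 95.034 W.
I_p = P_in/V_p = 95.034/240 = 0.396 A.

I_p ≈ 0.396 A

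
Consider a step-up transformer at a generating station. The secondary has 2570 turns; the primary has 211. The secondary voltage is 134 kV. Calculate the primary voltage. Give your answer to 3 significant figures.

V_p ≈ 11000 V

V_p/V_s = N_p/N_s, so V_p = 134000 × 211/2570 = 11000 V.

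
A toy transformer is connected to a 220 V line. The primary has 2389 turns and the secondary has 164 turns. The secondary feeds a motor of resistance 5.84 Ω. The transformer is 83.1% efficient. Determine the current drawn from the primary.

I_p ≈ 0.214 A

V_s = 220 × 164/2389 = 15.103 V.
I_s = V_s/R = 15.103/5.84 = 2.5861 A.
P_out = V_s I_s = 15.103 × 2.5861 = 39.056 W.
P_in = P_out/η = 39.056/0.831 = 46.999 W.
I_p = P_in/V_p = 46.999/220 = 0.214 A.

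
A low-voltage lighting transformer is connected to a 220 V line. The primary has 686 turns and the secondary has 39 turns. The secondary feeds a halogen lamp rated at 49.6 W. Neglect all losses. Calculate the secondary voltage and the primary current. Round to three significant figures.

V_s ≈ 12.5 V, I_p ≈ 0.225 A

V_s = V_p × N_s/N_p = 220 × 39/686 = 12.507 V.
I_s = P/V_s = 49.6/12.507 = 3.9657 A.
I_p = I_s × N_s/N_p = 3.9657 × 39/686 = 0.225 A.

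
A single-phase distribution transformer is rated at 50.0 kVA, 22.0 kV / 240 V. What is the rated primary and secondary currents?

I_p = S/V_p = 50000/22000 = 2.27 A.
I_s = S/V_s = 50000/240 = 208 A.

I_p ≈ 2.27 A, I_s ≈ 208 A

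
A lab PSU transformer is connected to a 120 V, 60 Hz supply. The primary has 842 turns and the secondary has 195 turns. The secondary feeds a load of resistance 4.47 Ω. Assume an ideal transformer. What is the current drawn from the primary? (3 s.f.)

V_s = V_p × N_s/N_p = 120 × 195/842 = 27.791 V.
I_s = V_s/R = 27.791/4.47 = 6.2172 A.
For an ideal transformer I_p N_p = I_s N_s, so I_p = 6.2172 × 195/842 = 1.44 A.

I_p ≈ 1.44 A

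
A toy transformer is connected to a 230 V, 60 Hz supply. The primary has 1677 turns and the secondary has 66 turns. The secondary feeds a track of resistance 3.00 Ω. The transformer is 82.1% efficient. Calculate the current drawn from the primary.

I_p ≈ 0.145 A

V_s = 230 × 66/1677 = 9.0519 V.
I_s = V_s/R = 9.0519/3.00 = 3.0173 A.
P_out = V_s I_s = 9.0519 × 3.0173 = 27.312 W.
P_in = P_out/η = 27.312/0.821 = 33.267 W.
I_p = P_in/V_p = 33.267/230 = 0.145 A.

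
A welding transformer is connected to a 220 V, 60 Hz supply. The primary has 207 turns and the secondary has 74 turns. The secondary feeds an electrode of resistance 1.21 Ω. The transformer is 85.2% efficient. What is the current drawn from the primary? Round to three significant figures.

V_s = 220 × 74/207 = 78.647 V.
I_s = V_s/R = 78.647/1.21 = 64.998 A.
P_out = V_s I_s = 78.647 × 64.998 = 5111.9 W.
P_in = P_out/η = 5111.9/0.852 = 5999.9 W.
I_p = P_in/V_p = 5999.9/220 = 27.3 A.

I_p ≈ 27.3 A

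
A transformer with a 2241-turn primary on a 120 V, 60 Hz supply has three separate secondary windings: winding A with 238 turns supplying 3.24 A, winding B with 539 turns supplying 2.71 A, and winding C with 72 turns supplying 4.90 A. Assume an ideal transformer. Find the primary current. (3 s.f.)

I_p ≈ 1.15 A

V_A = 120 × 238/2241 = 12.744 V; V_B = 120 × 539/2241 = 28.862 V; V_C = 120 × 72/2241 = 3.8554 V.
P_out = V_A I_A + V_B I_B + V_C I_C = 12.744×3.24 + 28.862×2.71 + 3.8554×4.90 = 41.292 + 78.216 + 18.892 = 138.40 W.
Ideal ⇒ P_in = P_out, so I_p = P_out/V_p = 138.40/120 = 1.15 A.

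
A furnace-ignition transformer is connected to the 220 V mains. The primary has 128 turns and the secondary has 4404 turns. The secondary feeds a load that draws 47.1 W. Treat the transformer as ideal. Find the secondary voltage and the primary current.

V_s ≈ 7570 V, I_p ≈ 0.214 A

V_s = V_p × N_s/N_p = 220 × 4404/128 = 7569.4 V.
I_s = P/V_s = 47.1/7569.4 = 0.0062224 A.
I_p = I_s × N_s/N_p = 0.0062224 × 4404/128 = 0.214 A.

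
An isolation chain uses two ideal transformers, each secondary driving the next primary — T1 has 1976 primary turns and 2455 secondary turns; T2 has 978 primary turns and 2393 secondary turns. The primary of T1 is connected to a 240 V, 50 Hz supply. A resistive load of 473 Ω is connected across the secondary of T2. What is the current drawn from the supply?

I_supply ≈ 4.69 A

Secondary of T1: V = 240.00 × 2455/1976 = 298.18 V.
Secondary of T2: V = 298.18 × 2393/978 = 729.59 V.
I_load = 729.59/473 = 1.5425 A, so P_out = 729.59 × 1.5425 = 1125.4 W.
All ideal ⇒ P_in = P_out, so I_supply = 1125.4/240 = 4.69 A.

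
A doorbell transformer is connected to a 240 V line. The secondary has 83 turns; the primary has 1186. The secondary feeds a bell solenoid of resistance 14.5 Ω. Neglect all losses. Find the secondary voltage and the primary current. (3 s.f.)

V_s = V_p × N_s/N_p = 240 × 83/1186 = 16.796 V.
I_s = V_s/R = 16.796/14.5 = 1.1583 A.
I_p = I_s × N_s/N_p = 1.1583 × 83/1186 = 0.0811 A.

V_s ≈ 16.8 V, I_p ≈ 0.0811 A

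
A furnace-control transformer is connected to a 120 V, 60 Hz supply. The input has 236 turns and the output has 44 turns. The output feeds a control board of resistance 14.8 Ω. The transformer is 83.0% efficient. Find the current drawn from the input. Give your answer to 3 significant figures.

V_out = 120 × 44/236 = 22.373 V.
I_out = V_out/R = 22.373/14.8 = 1.5117 A.
P_out = V_out I_out = 22.373 × 1.5117 = 33.821 W.
P_in = P_out/η = 33.821/0.830 = 40.748 W.
I_in = P_in/V_in = 40.748/120 = 0.340 A.

I_in ≈ 0.340 A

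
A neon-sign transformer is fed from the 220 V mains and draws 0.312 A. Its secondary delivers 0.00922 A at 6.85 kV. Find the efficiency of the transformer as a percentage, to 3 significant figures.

η ≈ 92.0%

P_in = 220 × 0.312 = 68.6400 W.
P_out = 6850 × 0.00922 = 63.1570 W.
η = P_out/P_in = 63.1570/68.6400 = 0.920.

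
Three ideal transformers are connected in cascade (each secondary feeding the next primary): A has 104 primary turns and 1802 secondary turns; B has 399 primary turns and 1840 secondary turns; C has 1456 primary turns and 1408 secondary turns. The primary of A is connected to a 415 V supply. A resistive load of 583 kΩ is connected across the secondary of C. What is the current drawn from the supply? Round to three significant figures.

I_supply ≈ 4.25 A

Secondary of A: V = 415.00 × 1802/104 = 7190.7 V.
Secondary of B: V = 7190.7 × 1840/399 = 33160 V.
Secondary of C: V = 33160 × 1408/1456 = 32067 V.
I_load = 32067/583000 = 0.055003 A, so P_out = 32067 × 0.055003 = 1763.8 W.
All ideal ⇒ P_in = P_out, so I_supply = 1763.8/415 = 4.25 A.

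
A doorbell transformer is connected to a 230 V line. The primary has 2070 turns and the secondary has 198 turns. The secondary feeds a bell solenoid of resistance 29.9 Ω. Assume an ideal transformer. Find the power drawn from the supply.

P ≈ 16.2 W

V_s = V_p × N_s/N_p = 230 × 198/2070 = 22.000 V.
I_s = V_s/R = 22.000/29.9 = 0.73579 A.
I_p = I_s × N_s/N_p = 0.73579 × 198/2070 = 0.070380 A.
P = V_p I_p = 230 × 0.070380 = 16.2 W.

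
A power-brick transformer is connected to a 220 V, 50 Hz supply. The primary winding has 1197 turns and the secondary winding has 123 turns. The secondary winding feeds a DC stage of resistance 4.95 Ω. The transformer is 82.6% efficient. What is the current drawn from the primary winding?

I_p ≈ 0.568 A

V_s = 220 × 123/1197 = 22.607 V.
I_s = V_s/R = 22.607/4.95 = 4.5670 A.
P_out = V_s I_s = 22.607 × 4.5670 = 103.24 W.
P_in = P_out/η = 103.24/0.826 = 124.99 W.
I_p = P_in/V_p = 124.99/220 = 0.568 A.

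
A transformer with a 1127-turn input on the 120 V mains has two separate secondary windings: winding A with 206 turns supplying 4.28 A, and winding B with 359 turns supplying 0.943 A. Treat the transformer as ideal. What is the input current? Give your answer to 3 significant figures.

I_in ≈ 1.08 A

V_A = 120 × 206/1127 = 21.934 V; V_B = 120 × 359/1127 = 38.225 V.
P_out = V_A I_A + V_B I_B = 21.934×4.28 + 38.225×0.943 = 93.879 + 36.047 = 129.93 W.
Ideal ⇒ P_in = P_out, so I_in = P_out/V_in = 129.93/120 = 1.08 A.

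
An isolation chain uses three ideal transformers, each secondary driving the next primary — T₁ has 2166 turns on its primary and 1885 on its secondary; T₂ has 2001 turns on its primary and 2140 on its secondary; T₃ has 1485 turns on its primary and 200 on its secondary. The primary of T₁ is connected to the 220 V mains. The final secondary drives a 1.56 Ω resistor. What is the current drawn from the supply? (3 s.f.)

I_supply ≈ 2.22 A

Secondary of T₁: V = 220.00 × 1885/2166 = 191.46 V.
Secondary of T₂: V = 191.46 × 2140/2001 = 204.76 V.
Secondary of T₃: V = 204.76 × 200/1485 = 27.577 V.
I_load = 27.577/1.56 = 17.678 A, so P_out = 27.577 × 17.678 = 487.49 W.
All ideal ⇒ P_in = P_out, so I_supply = 487.49/220 = 2.22 A.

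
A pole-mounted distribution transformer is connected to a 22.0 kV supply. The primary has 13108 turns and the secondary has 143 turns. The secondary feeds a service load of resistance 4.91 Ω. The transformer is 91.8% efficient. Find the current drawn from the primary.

I_p ≈ 0.581 A

V_s = 22000 × 143/13108 = 240.01 V.
I_s = V_s/R = 240.01/4.91 = 48.881 A.
P_out = V_s I_s = 240.01 × 48.881 = 11732 W.
P_in = P_out/η = 11732/0.918 = 12780 W.
I_p = P_in/V_p = 12780/22000 = 0.581 A.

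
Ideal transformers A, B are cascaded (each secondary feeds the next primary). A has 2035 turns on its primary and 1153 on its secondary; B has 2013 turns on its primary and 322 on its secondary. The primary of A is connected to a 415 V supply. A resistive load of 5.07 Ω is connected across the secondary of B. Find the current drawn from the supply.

Secondary of A: V = 415.00 × 1153/2035 = 235.13 V.
Secondary of B: V = 235.13 × 322/2013 = 37.612 V.
I_load = 37.612/5.07 = 7.4185 A, so P_out = 37.612 × 7.4185 = 279.02 W.
All ideal ⇒ P_in = P_out, so I_supply = 279.02/415 = 0.672 A.

I_supply ≈ 0.672 A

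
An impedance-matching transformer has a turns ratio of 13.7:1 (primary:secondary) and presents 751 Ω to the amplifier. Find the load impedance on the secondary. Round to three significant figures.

Z_s = Z_p/(N_p/N_s)² = 751/13.7² = 4.00 Ω.

Z_s ≈ 4.00 Ω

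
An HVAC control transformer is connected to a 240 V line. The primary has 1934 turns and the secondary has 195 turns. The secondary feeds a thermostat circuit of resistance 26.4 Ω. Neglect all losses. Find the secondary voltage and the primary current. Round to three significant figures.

V_s ≈ 24.2 V, I_p ≈ 0.0924 A

V_s = V_p × N_s/N_p = 240 × 195/1934 = 24.199 V.
I_s = V_s/R = 24.199/26.4 = 0.91661 A.
I_p = I_s × N_s/N_p = 0.91661 × 195/1934 = 0.0924 A.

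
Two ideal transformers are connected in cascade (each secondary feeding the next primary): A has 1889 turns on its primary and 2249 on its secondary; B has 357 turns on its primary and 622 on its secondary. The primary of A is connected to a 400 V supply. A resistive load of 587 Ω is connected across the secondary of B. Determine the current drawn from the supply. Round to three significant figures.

After A: V = 400.00 × 2249/1889 = 476.23 V.
After B: V = 476.23 × 622/357 = 829.74 V.
I_load = 829.74/587 = 1.4135 A, so P_out = 829.74 × 1.4135 = 1172.8 W.
All ideal ⇒ P_in = P_out, so I_supply = 1172.8/400 = 2.93 A.

I_supply ≈ 2.93 A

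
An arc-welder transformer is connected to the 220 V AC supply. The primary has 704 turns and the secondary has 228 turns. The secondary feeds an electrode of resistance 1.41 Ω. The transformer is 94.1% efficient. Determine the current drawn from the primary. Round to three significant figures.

I_p ≈ 17.4 A

V_s = 220 × 228/704 = 71.250 V.
I_s = V_s/R = 71.250/1.41 = 50.532 A.
P_out = V_s I_s = 71.250 × 50.532 = 3600.4 W.
P_in = P_out/η = 3600.4/0.941 = 3826.1 W.
I_p = P_in/V_p = 3826.1/220 = 17.4 A.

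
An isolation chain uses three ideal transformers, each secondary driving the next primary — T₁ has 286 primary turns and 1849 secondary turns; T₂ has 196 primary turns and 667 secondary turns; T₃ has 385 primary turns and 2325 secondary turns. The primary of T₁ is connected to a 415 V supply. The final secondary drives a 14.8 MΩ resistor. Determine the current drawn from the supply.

Secondary of T₁: V = 415.00 × 1849/286 = 2683.0 V.
Secondary of T₂: V = 2683.0 × 667/196 = 9130.4 V.
Secondary of T₃: V = 9130.4 × 2325/385 = 55138 V.
I_load = 55138/(1.48×10^7) = 0.0037255 A, so P_out = 55138 × 0.0037255 = 205.42 W.
All ideal ⇒ P_in = P_out, so I_supply = 205.42/415 = 0.495 A.

I_supply ≈ 0.495 A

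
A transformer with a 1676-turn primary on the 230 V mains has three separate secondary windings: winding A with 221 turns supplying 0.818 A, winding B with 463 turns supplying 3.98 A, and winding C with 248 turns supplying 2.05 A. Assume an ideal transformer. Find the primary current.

I_p ≈ 1.51 A

V_A = 230 × 221/1676 = 30.328 V; V_B = 230 × 463/1676 = 63.538 V; V_C = 230 × 248/1676 = 34.033 V.
P_out = V_A I_A + V_B I_B + V_C I_C = 30.328×0.818 + 63.538×3.98 + 34.033×2.05 = 24.808 + 252.88 + 69.768 = 347.46 W.
Ideal ⇒ P_in = P_out, so I_p = P_out/V_p = 347.46/230 = 1.51 A.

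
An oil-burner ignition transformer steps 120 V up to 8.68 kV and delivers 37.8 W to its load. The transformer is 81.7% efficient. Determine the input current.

P_in = P_out/η = 37.8/0.817 = 46.267 W.
I_in = P_in/V_in = 46.267/120 = 0.386 A.

I_in ≈ 0.386 A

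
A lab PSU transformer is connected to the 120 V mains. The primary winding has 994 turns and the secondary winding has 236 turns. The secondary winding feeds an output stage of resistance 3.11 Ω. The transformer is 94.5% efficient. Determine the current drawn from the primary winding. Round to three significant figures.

I_p ≈ 2.30 A

V_s = 120 × 236/994 = 28.491 V.
I_s = V_s/R = 28.491/3.11 = 9.1611 A.
P_out = V_s I_s = 28.491 × 9.1611 = 261.01 W.
P_in = P_out/η = 261.01/0.945 = 276.20 W.
I_p = P_in/V_p = 276.20/120 = 2.30 A.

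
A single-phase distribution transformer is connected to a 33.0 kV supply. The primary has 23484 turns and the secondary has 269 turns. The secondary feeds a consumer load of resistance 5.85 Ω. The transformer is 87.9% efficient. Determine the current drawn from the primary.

V_s = 33000 × 269/23484 = 378.00 V.
I_s = V_s/R = 378.00/5.85 = 64.616 A.
P_out = V_s I_s = 378.00 × 64.616 = 24425 W.
P_in = P_out/η = 24425/0.879 = 27787 W.
I_p = P_in/V_p = 27787/33000 = 0.842 A.

I_p ≈ 0.842 A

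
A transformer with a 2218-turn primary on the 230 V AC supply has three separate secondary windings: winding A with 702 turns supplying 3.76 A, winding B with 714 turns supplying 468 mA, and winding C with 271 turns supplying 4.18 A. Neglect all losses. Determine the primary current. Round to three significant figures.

V_A = 230 × 702/2218 = 72.795 V; V_B = 230 × 714/2218 = 74.040 V; V_C = 230 × 271/2218 = 28.102 V.
P_out = V_A I_A + V_B I_B + V_C I_C = 72.795×3.76 + 74.040×0.468 + 28.102×4.18 = 273.71 + 34.651 + 117.47 = 425.83 W.
Ideal ⇒ P_in = P_out, so I_p = P_out/V_p = 425.83/230 = 1.85 A.

I_p ≈ 1.85 A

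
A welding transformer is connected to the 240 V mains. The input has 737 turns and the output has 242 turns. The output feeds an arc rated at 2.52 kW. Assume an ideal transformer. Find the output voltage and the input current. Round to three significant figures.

V_out = V_in × N_out/N_in = 240 × 242/737 = 78.806 V.
I_out = P/V_out = 2520/78.806 = 31.977 A.
I_in = I_out × N_out/N_in = 31.977 × 242/737 = 10.5 A.

V_out ≈ 78.8 V, I_in ≈ 10.5 A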